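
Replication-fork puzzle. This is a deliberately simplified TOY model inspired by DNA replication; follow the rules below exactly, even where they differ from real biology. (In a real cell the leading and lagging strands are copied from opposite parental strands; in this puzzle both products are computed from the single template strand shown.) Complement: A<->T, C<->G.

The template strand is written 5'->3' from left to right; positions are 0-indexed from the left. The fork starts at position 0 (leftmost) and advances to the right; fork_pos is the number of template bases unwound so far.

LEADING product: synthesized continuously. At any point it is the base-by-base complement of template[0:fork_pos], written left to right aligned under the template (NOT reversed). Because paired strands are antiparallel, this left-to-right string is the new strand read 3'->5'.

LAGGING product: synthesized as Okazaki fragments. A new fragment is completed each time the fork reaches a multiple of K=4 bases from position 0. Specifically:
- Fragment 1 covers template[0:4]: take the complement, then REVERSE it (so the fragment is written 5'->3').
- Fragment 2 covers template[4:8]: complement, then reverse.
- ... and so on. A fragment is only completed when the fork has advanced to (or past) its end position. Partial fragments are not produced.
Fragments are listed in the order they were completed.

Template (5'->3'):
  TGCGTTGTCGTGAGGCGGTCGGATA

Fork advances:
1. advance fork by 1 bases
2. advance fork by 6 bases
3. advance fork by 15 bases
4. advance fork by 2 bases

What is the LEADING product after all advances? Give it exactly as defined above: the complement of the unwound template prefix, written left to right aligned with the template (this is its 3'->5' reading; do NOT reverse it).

Step 1: advance 1 -> fork_pos = 0 + 1 = 1.
Step 2: advance 6 -> fork_pos = 1 + 6 = 7.
Step 3: advance 15 -> fork_pos = 7 + 15 = 22.
Step 4: advance 2 -> fork_pos = 22 + 2 = 24.
Unwound prefix: template[0:24] = TGCGTTGTCGTGAGGCGGTCGGAT
Complement it base by base (A<->T, C<->G), keeping left-to-right order:
  [0:5] TGCGT -> ACGCA
  [5:10] TGTCG -> ACAGC
  [10:15] TGAGG -> ACTCC
  [15:20] CGGTC -> GCCAG
  [20:24] GGAT -> CCTA
Concatenate: ACGCAACAGCACTCCGCCAGCCTA (length 24; written aligned with the template, i.e. 3'->5').

Answer: ACGCAACAGCACTCCGCCAGCCTA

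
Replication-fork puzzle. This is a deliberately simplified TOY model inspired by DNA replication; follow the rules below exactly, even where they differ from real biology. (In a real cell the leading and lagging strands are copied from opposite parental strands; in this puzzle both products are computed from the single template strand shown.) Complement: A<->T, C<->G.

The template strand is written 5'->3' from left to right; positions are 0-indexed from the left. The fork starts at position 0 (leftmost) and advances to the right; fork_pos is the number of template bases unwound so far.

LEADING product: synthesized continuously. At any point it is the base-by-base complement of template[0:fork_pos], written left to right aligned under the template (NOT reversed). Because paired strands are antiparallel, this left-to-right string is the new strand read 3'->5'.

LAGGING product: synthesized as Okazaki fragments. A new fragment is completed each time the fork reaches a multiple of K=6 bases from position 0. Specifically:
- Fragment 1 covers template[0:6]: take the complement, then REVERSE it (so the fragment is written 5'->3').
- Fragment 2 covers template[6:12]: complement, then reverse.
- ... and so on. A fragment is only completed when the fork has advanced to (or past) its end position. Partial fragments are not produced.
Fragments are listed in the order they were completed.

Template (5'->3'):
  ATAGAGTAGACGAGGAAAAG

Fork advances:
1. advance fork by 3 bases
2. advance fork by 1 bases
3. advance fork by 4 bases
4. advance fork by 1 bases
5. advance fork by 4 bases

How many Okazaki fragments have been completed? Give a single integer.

Step 1: advance 3 -> fork_pos = 0 + 3 = 3. Next multiple of 6 is 6 (not reached); still 0 fragment(s).
Step 2: advance 1 -> fork_pos = 3 + 1 = 4. Next multiple of 6 is 6 (not reached); still 0 fragment(s).
Step 3: advance 4 -> fork_pos = 4 + 4 = 8. Reached multiple(s) of 6: 6 -> fragment 1 completed (1 total).
Step 4: advance 1 -> fork_pos = 8 + 1 = 9. Next multiple of 6 is 12 (not reached); still 1 fragment(s).
Step 5: advance 4 -> fork_pos = 9 + 4 = 13. Reached multiple(s) of 6: 12 -> fragment 2 completed (2 total).
Check: final fork_pos = 13; the multiples of 6 that are <= 13 are 6..12 -> 13 // 6 = 2 completed fragment(s).

Answer: 2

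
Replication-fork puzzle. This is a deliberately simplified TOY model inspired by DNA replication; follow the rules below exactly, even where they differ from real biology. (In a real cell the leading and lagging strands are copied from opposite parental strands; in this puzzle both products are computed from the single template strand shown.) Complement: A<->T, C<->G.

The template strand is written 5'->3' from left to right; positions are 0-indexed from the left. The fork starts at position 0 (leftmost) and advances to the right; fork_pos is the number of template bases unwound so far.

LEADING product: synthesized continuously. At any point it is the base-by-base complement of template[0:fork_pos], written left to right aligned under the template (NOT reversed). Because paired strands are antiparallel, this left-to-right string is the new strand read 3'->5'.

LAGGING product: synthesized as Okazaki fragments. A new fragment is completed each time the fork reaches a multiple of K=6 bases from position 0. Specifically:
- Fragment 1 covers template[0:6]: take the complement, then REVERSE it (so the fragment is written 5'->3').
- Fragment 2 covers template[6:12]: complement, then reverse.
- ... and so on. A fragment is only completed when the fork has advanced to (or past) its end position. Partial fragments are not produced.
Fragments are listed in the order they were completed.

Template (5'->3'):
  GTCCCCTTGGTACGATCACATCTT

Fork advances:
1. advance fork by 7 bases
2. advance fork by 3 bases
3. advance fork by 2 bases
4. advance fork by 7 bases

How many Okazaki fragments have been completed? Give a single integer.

Answer: 3

Derivation:
Step 1: advance 7 -> fork_pos = 0 + 7 = 7. Reached multiple(s) of 6: 6 -> fragment 1 completed (1 total).
Step 2: advance 3 -> fork_pos = 7 + 3 = 10. Next multiple of 6 is 12 (not reached); still 1 fragment(s).
Step 3: advance 2 -> fork_pos = 10 + 2 = 12. Reached multiple(s) of 6: 12 -> fragment 2 completed (2 total).
Step 4: advance 7 -> fork_pos = 12 + 7 = 19. Reached multiple(s) of 6: 18 -> fragment 3 completed (3 total).
Check: final fork_pos = 19; the multiples of 6 that are <= 19 are 6..18 -> 19 // 6 = 3 completed fragment(s).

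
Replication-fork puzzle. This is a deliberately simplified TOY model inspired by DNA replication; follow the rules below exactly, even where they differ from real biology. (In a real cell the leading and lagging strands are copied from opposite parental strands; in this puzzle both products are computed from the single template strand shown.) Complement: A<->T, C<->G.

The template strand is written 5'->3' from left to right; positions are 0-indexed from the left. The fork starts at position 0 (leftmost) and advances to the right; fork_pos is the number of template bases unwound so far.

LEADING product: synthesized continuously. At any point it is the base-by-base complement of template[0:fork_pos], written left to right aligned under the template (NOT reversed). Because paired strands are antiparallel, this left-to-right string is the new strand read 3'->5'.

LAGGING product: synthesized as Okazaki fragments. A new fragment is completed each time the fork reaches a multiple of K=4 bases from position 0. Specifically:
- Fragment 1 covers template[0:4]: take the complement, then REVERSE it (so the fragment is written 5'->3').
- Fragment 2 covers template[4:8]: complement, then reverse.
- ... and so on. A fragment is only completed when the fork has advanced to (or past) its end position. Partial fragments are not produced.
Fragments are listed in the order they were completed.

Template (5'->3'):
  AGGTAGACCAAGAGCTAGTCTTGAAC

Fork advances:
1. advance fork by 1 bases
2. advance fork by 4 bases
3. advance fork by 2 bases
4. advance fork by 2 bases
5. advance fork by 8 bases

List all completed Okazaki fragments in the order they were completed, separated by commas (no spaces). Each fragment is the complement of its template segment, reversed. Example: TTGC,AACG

Step 1: advance 1 -> fork_pos = 0 + 1 = 1. Next multiple of 4 is 4 (not reached); still 0 fragment(s).
Step 2: advance 4 -> fork_pos = 1 + 4 = 5. Reached multiple(s) of 4: 4 -> fragment 1 completed (1 total).
Step 3: advance 2 -> fork_pos = 5 + 2 = 7. Next multiple of 4 is 8 (not reached); still 1 fragment(s).
Step 4: advance 2 -> fork_pos = 7 + 2 = 9. Reached multiple(s) of 4: 8 -> fragment 2 completed (2 total).
Step 5: advance 8 -> fork_pos = 9 + 8 = 17. Reached multiple(s) of 4: 12, 16 -> fragments 3-4 completed (4 total).
Final fork_pos = 17, so 4 fragment(s) are complete. Build each: template segment -> complement -> reverse.
Fragment 1: template[0:4] = AGGT -> complement TCCA -> reversed ACCT
Fragment 2: template[4:8] = AGAC -> complement TCTG -> reversed GTCT
Fragment 3: template[8:12] = CAAG -> complement GTTC -> reversed CTTG
Fragment 4: template[12:16] = AGCT -> complement TCGA -> reversed AGCT

Answer: ACCT,GTCT,CTTG,AGCT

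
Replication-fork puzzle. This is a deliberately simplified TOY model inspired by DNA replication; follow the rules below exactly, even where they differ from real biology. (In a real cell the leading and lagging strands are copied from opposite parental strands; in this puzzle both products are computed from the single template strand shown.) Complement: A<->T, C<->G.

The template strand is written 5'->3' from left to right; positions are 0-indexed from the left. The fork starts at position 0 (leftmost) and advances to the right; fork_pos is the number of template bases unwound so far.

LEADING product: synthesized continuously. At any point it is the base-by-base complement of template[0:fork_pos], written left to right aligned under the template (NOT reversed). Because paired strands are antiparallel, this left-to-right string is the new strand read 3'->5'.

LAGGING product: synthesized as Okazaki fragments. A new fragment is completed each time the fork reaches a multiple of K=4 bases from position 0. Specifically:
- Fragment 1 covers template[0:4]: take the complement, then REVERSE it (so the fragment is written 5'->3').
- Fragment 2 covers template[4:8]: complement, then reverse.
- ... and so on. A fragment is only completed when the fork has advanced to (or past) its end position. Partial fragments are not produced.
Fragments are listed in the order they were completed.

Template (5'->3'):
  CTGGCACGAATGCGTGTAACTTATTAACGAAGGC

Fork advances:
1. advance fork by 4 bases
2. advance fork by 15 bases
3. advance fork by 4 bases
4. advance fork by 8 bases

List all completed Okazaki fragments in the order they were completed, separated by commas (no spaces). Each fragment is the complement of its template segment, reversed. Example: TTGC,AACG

Answer: CCAG,CGTG,CATT,CACG,GTTA,ATAA,GTTA

Derivation:
Step 1: advance 4 -> fork_pos = 0 + 4 = 4. Reached multiple(s) of 4: 4 -> fragment 1 completed (1 total).
Step 2: advance 15 -> fork_pos = 4 + 15 = 19. Reached multiple(s) of 4: 8, 12, 16 -> fragments 2-4 completed (4 total).
Step 3: advance 4 -> fork_pos = 19 + 4 = 23. Reached multiple(s) of 4: 20 -> fragment 5 completed (5 total).
Step 4: advance 8 -> fork_pos = 23 + 8 = 31. Reached multiple(s) of 4: 24, 28 -> fragments 6-7 completed (7 total).
Final fork_pos = 31, so 7 fragment(s) are complete. Build each: template segment -> complement -> reverse.
Fragment 1: template[0:4] = CTGG -> complement GACC -> reversed CCAG
Fragment 2: template[4:8] = CACG -> complement GTGC -> reversed CGTG
Fragment 3: template[8:12] = AATG -> complement TTAC -> reversed CATT
Fragment 4: template[12:16] = CGTG -> complement GCAC -> reversed CACG
Fragment 5: template[16:20] = TAAC -> complement ATTG -> reversed GTTA
Fragment 6: template[20:24] = TTAT -> complement AATA -> reversed ATAA
Fragment 7: template[24:28] = TAAC -> complement ATTG -> reversed GTTA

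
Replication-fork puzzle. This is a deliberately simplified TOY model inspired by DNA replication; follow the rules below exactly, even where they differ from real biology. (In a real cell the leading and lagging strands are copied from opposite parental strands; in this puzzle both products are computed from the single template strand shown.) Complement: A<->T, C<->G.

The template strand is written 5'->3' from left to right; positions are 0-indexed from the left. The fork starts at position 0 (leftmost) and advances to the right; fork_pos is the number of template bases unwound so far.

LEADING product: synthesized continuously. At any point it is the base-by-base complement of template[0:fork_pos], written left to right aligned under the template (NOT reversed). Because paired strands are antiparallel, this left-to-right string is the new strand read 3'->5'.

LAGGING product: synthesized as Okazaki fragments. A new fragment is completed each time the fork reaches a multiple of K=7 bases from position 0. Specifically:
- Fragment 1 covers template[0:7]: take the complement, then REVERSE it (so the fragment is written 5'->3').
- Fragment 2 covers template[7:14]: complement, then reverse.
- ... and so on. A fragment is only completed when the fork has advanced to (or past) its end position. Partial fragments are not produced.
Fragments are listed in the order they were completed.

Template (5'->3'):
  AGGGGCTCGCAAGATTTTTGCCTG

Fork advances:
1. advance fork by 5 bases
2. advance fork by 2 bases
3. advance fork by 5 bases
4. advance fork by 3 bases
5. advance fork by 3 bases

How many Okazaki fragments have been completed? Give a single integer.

Answer: 2

Derivation:
Step 1: advance 5 -> fork_pos = 0 + 5 = 5. Next multiple of 7 is 7 (not reached); still 0 fragment(s).
Step 2: advance 2 -> fork_pos = 5 + 2 = 7. Reached multiple(s) of 7: 7 -> fragment 1 completed (1 total).
Step 3: advance 5 -> fork_pos = 7 + 5 = 12. Next multiple of 7 is 14 (not reached); still 1 fragment(s).
Step 4: advance 3 -> fork_pos = 12 + 3 = 15. Reached multiple(s) of 7: 14 -> fragment 2 completed (2 total).
Step 5: advance 3 -> fork_pos = 15 + 3 = 18. Next multiple of 7 is 21 (not reached); still 2 fragment(s).
Check: final fork_pos = 18; the multiples of 7 that are <= 18 are 7..14 -> 18 // 7 = 2 completed fragment(s).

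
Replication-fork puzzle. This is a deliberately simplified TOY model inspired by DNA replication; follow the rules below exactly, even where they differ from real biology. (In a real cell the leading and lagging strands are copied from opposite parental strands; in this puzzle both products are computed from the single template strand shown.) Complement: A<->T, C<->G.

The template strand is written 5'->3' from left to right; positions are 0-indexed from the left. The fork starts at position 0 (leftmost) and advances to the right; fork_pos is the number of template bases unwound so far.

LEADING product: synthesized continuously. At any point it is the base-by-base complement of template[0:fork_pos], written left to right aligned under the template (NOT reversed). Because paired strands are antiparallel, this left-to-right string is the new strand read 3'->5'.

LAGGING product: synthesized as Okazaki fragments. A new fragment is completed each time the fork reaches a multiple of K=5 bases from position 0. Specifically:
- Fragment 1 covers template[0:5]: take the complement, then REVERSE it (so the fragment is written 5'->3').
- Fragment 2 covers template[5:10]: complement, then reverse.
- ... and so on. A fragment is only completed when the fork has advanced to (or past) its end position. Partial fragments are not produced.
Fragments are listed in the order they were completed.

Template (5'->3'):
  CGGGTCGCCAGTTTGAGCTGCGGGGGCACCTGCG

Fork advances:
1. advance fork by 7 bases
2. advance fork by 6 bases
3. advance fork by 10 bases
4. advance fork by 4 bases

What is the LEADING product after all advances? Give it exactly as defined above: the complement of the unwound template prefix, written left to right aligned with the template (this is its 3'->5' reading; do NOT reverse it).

Answer: GCCCAGCGGTCAAACTCGACGCCCCCG

Derivation:
Step 1: advance 7 -> fork_pos = 0 + 7 = 7.
Step 2: advance 6 -> fork_pos = 7 + 6 = 13.
Step 3: advance 10 -> fork_pos = 13 + 10 = 23.
Step 4: advance 4 -> fork_pos = 23 + 4 = 27.
Unwound prefix: template[0:27] = CGGGTCGCCAGTTTGAGCTGCGGGGGC
Complement it base by base (A<->T, C<->G), keeping left-to-right order:
  [0:5] CGGGT -> GCCCA
  [5:10] CGCCA -> GCGGT
  [10:15] GTTTG -> CAAAC
  [15:20] AGCTG -> TCGAC
  [20:25] CGGGG -> GCCCC
  [25:27] GC -> CG
Concatenate: GCCCAGCGGTCAAACTCGACGCCCCCG (length 27; written aligned with the template, i.e. 3'->5').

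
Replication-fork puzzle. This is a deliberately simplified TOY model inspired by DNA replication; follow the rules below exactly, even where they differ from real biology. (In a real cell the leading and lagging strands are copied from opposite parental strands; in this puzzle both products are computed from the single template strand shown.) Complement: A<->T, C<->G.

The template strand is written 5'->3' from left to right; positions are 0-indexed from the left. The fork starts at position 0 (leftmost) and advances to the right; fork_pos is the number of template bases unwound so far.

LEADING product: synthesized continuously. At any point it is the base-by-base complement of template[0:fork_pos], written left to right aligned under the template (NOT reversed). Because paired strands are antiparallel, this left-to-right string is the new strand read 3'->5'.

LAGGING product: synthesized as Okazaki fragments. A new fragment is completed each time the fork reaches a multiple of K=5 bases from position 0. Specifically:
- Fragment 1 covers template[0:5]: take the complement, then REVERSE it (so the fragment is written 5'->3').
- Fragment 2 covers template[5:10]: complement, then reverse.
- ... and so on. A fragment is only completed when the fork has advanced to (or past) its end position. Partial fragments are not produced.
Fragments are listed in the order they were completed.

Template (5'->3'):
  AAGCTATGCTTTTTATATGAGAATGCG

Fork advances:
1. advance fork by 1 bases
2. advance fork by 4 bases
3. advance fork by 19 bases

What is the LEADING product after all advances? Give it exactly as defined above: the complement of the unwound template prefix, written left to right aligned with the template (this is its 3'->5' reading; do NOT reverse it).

Answer: TTCGATACGAAAAATATACTCTTA

Derivation:
Step 1: advance 1 -> fork_pos = 0 + 1 = 1.
Step 2: advance 4 -> fork_pos = 1 + 4 = 5.
Step 3: advance 19 -> fork_pos = 5 + 19 = 24.
Unwound prefix: template[0:24] = AAGCTATGCTTTTTATATGAGAAT
Complement it base by base (A<->T, C<->G), keeping left-to-right order:
  [0:5] AAGCT -> TTCGA
  [5:10] ATGCT -> TACGA
  [10:15] TTTTA -> AAAAT
  [15:20] TATGA -> ATACT
  [20:24] GAAT -> CTTA
Concatenate: TTCGATACGAAAAATATACTCTTA (length 24; written aligned with the template, i.e. 3'->5').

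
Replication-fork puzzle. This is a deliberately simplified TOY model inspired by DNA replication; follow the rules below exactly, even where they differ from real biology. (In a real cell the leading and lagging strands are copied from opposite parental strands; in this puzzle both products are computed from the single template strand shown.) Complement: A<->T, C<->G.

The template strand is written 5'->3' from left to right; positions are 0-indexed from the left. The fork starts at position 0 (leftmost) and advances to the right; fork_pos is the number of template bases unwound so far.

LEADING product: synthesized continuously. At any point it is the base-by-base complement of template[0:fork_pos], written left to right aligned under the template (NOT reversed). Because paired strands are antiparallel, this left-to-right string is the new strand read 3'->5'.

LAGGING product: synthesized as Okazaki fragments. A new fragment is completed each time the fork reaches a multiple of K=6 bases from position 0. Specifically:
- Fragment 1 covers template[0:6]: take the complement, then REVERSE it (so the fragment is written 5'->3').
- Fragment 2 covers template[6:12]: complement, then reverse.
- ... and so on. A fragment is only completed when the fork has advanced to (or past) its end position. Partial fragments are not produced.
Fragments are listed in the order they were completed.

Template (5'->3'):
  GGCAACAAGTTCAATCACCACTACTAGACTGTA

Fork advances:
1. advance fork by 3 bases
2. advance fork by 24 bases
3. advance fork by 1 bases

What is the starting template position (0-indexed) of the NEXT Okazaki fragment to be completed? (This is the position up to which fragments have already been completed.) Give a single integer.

Answer: 24

Derivation:
Step 1: advance 3 -> fork_pos = 0 + 3 = 3. Next multiple of 6 is 6 (not reached); still 0 fragment(s).
Step 2: advance 24 -> fork_pos = 3 + 24 = 27. Reached multiple(s) of 6: 6, 12, 18, 24 -> fragments 1-4 completed (4 total).
Step 3: advance 1 -> fork_pos = 27 + 1 = 28. Next multiple of 6 is 30 (not reached); still 4 fragment(s).
4 fragment(s) completed, covering template[0:24] (4 x 6 = 24). The next fragment, fragment 5, covers template[24:30], so it starts at position 24.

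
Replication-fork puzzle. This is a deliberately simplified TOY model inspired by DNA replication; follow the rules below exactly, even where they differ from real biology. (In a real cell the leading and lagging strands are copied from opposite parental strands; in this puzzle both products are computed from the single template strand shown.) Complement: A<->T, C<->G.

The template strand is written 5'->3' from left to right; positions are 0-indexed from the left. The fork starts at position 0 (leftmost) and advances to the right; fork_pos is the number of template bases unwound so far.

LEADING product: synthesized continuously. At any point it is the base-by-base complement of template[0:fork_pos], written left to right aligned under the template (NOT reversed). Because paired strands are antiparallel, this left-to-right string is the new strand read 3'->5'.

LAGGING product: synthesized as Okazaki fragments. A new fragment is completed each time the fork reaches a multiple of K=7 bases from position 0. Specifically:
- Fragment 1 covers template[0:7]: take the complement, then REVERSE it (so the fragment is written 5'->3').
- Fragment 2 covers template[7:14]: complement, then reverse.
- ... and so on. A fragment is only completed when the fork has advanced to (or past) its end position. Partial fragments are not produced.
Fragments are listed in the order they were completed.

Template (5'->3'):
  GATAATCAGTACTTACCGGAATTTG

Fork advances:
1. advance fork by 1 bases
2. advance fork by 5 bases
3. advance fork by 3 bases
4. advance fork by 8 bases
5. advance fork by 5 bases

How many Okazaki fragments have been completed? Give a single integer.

Answer: 3

Derivation:
Step 1: advance 1 -> fork_pos = 0 + 1 = 1. Next multiple of 7 is 7 (not reached); still 0 fragment(s).
Step 2: advance 5 -> fork_pos = 1 + 5 = 6. Next multiple of 7 is 7 (not reached); still 0 fragment(s).
Step 3: advance 3 -> fork_pos = 6 + 3 = 9. Reached multiple(s) of 7: 7 -> fragment 1 completed (1 total).
Step 4: advance 8 -> fork_pos = 9 + 8 = 17. Reached multiple(s) of 7: 14 -> fragment 2 completed (2 total).
Step 5: advance 5 -> fork_pos = 17 + 5 = 22. Reached multiple(s) of 7: 21 -> fragment 3 completed (3 total).
Check: final fork_pos = 22; the multiples of 7 that are <= 22 are 7..21 -> 22 // 7 = 3 completed fragment(s).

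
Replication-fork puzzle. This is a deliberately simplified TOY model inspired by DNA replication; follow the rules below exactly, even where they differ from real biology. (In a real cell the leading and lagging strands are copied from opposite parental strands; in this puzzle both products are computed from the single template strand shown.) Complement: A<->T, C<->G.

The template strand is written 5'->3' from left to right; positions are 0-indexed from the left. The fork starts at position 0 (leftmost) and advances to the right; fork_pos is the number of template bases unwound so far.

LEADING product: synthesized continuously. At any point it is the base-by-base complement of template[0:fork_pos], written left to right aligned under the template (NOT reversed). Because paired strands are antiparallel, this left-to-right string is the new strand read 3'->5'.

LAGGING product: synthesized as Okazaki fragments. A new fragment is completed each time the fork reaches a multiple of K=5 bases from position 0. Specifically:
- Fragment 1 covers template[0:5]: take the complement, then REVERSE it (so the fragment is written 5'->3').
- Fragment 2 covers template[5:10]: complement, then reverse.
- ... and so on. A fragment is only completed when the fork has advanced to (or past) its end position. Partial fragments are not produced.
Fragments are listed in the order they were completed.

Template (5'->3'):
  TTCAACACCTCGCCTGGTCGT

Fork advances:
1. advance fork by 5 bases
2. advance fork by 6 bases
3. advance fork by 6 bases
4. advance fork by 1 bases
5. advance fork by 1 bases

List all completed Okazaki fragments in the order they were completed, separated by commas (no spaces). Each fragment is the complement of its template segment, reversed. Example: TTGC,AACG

Answer: TTGAA,AGGTG,AGGCG

Derivation:
Step 1: advance 5 -> fork_pos = 0 + 5 = 5. Reached multiple(s) of 5: 5 -> fragment 1 completed (1 total).
Step 2: advance 6 -> fork_pos = 5 + 6 = 11. Reached multiple(s) of 5: 10 -> fragment 2 completed (2 total).
Step 3: advance 6 -> fork_pos = 11 + 6 = 17. Reached multiple(s) of 5: 15 -> fragment 3 completed (3 total).
Step 4: advance 1 -> fork_pos = 17 + 1 = 18. Next multiple of 5 is 20 (not reached); still 3 fragment(s).
Step 5: advance 1 -> fork_pos = 18 + 1 = 19. Next multiple of 5 is 20 (not reached); still 3 fragment(s).
Final fork_pos = 19, so 3 fragment(s) are complete. Build each: template segment -> complement -> reverse.
Fragment 1: template[0:5] = TTCAA -> complement AAGTT -> reversed TTGAA
Fragment 2: template[5:10] = CACCT -> complement GTGGA -> reversed AGGTG
Fragment 3: template[10:15] = CGCCT -> complement GCGGA -> reversed AGGCG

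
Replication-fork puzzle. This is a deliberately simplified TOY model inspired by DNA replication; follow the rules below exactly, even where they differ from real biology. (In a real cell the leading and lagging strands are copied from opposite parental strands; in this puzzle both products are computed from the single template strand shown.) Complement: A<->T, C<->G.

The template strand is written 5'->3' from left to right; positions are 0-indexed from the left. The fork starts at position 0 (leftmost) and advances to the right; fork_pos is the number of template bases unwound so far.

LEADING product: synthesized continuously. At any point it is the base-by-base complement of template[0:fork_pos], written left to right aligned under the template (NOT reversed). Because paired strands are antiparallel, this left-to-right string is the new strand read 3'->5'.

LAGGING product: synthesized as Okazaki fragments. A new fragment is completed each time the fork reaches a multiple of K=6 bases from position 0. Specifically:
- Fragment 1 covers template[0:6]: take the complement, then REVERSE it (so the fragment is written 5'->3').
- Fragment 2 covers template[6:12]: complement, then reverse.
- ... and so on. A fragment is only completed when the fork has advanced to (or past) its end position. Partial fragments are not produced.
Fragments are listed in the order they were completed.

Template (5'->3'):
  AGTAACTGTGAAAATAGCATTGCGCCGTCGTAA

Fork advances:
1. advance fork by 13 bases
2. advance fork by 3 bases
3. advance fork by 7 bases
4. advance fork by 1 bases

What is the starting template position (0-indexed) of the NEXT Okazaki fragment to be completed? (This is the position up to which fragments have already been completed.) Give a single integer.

Answer: 24

Derivation:
Step 1: advance 13 -> fork_pos = 0 + 13 = 13. Reached multiple(s) of 6: 6, 12 -> fragments 1-2 completed (2 total).
Step 2: advance 3 -> fork_pos = 13 + 3 = 16. Next multiple of 6 is 18 (not reached); still 2 fragment(s).
Step 3: advance 7 -> fork_pos = 16 + 7 = 23. Reached multiple(s) of 6: 18 -> fragment 3 completed (3 total).
Step 4: advance 1 -> fork_pos = 23 + 1 = 24. Reached multiple(s) of 6: 24 -> fragment 4 completed (4 total).
4 fragment(s) completed, covering template[0:24] (4 x 6 = 24). The next fragment, fragment 5, covers template[24:30], so it starts at position 24.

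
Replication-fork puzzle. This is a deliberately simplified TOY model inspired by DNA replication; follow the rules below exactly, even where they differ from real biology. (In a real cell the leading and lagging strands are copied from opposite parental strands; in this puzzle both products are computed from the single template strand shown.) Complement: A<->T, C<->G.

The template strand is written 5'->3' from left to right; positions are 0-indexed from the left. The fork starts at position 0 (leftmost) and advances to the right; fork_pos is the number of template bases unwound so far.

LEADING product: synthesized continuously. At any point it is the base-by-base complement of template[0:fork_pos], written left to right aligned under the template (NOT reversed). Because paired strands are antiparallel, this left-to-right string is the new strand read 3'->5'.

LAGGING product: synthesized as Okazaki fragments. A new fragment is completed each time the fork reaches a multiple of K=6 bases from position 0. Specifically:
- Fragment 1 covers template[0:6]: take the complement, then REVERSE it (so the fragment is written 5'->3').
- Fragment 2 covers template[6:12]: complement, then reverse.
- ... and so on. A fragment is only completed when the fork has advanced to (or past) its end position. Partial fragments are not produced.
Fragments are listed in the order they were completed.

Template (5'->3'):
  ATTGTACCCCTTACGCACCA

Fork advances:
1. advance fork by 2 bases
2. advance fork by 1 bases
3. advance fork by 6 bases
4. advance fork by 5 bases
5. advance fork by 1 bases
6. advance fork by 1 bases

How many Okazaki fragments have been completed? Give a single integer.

Step 1: advance 2 -> fork_pos = 0 + 2 = 2. Next multiple of 6 is 6 (not reached); still 0 fragment(s).
Step 2: advance 1 -> fork_pos = 2 + 1 = 3. Next multiple of 6 is 6 (not reached); still 0 fragment(s).
Step 3: advance 6 -> fork_pos = 3 + 6 = 9. Reached multiple(s) of 6: 6 -> fragment 1 completed (1 total).
Step 4: advance 5 -> fork_pos = 9 + 5 = 14. Reached multiple(s) of 6: 12 -> fragment 2 completed (2 total).
Step 5: advance 1 -> fork_pos = 14 + 1 = 15. Next multiple of 6 is 18 (not reached); still 2 fragment(s).
Step 6: advance 1 -> fork_pos = 15 + 1 = 16. Next multiple of 6 is 18 (not reached); still 2 fragment(s).
Check: final fork_pos = 16; the multiples of 6 that are <= 16 are 6..12 -> 16 // 6 = 2 completed fragment(s).

Answer: 2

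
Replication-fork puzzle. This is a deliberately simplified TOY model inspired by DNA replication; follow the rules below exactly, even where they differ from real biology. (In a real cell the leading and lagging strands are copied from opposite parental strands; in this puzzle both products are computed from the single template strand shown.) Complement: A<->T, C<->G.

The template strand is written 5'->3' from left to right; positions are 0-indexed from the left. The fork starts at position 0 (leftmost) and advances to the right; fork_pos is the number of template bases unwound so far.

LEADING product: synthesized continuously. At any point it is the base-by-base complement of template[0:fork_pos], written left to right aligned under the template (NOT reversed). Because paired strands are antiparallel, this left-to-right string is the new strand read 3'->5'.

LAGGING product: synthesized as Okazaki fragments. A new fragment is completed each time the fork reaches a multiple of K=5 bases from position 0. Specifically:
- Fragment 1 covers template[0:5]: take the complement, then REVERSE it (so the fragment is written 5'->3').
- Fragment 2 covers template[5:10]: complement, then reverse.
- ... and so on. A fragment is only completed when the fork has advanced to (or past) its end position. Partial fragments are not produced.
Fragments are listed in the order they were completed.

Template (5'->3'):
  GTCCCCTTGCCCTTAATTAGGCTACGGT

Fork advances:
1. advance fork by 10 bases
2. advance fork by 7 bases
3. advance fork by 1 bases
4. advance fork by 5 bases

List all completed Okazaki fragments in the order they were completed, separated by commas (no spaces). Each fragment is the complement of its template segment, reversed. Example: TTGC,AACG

Step 1: advance 10 -> fork_pos = 0 + 10 = 10. Reached multiple(s) of 5: 5, 10 -> fragments 1-2 completed (2 total).
Step 2: advance 7 -> fork_pos = 10 + 7 = 17. Reached multiple(s) of 5: 15 -> fragment 3 completed (3 total).
Step 3: advance 1 -> fork_pos = 17 + 1 = 18. Next multiple of 5 is 20 (not reached); still 3 fragment(s).
Step 4: advance 5 -> fork_pos = 18 + 5 = 23. Reached multiple(s) of 5: 20 -> fragment 4 completed (4 total).
Final fork_pos = 23, so 4 fragment(s) are complete. Build each: template segment -> complement -> reverse.
Fragment 1: template[0:5] = GTCCC -> complement CAGGG -> reversed GGGAC
Fragment 2: template[5:10] = CTTGC -> complement GAACG -> reversed GCAAG
Fragment 3: template[10:15] = CCTTA -> complement GGAAT -> reversed TAAGG
Fragment 4: template[15:20] = ATTAG -> complement TAATC -> reversed CTAAT

Answer: GGGAC,GCAAG,TAAGG,CTAAT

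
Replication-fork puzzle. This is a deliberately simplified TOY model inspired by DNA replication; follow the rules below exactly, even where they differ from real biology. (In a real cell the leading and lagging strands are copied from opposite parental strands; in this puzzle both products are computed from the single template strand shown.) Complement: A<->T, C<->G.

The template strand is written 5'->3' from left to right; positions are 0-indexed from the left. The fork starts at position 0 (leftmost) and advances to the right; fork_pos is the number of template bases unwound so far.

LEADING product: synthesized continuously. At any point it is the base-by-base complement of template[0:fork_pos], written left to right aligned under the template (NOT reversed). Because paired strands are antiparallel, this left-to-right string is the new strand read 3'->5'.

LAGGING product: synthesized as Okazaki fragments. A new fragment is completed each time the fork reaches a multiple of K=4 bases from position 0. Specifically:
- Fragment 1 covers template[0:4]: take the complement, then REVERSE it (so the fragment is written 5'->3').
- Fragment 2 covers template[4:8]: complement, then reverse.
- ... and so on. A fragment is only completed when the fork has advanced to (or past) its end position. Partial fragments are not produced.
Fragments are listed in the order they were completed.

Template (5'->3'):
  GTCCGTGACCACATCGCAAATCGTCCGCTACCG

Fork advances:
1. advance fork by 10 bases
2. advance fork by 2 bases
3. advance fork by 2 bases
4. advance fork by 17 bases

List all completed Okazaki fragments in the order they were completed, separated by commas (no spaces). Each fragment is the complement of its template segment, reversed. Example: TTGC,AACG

Answer: GGAC,TCAC,GTGG,CGAT,TTTG,ACGA,GCGG

Derivation:
Step 1: advance 10 -> fork_pos = 0 + 10 = 10. Reached multiple(s) of 4: 4, 8 -> fragments 1-2 completed (2 total).
Step 2: advance 2 -> fork_pos = 10 + 2 = 12. Reached multiple(s) of 4: 12 -> fragment 3 completed (3 total).
Step 3: advance 2 -> fork_pos = 12 + 2 = 14. Next multiple of 4 is 16 (not reached); still 3 fragment(s).
Step 4: advance 17 -> fork_pos = 14 + 17 = 31. Reached multiple(s) of 4: 16, 20, 24, 28 -> fragments 4-7 completed (7 total).
Final fork_pos = 31, so 7 fragment(s) are complete. Build each: template segment -> complement -> reverse.
Fragment 1: template[0:4] = GTCC -> complement CAGG -> reversed GGAC
Fragment 2: template[4:8] = GTGA -> complement CACT -> reversed TCAC
Fragment 3: template[8:12] = CCAC -> complement GGTG -> reversed GTGG
Fragment 4: template[12:16] = ATCG -> complement TAGC -> reversed CGAT
Fragment 5: template[16:20] = CAAA -> complement GTTT -> reversed TTTG
Fragment 6: template[20:24] = TCGT -> complement AGCA -> reversed ACGA
Fragment 7: template[24:28] = CCGC -> complement GGCG -> reversed GCGG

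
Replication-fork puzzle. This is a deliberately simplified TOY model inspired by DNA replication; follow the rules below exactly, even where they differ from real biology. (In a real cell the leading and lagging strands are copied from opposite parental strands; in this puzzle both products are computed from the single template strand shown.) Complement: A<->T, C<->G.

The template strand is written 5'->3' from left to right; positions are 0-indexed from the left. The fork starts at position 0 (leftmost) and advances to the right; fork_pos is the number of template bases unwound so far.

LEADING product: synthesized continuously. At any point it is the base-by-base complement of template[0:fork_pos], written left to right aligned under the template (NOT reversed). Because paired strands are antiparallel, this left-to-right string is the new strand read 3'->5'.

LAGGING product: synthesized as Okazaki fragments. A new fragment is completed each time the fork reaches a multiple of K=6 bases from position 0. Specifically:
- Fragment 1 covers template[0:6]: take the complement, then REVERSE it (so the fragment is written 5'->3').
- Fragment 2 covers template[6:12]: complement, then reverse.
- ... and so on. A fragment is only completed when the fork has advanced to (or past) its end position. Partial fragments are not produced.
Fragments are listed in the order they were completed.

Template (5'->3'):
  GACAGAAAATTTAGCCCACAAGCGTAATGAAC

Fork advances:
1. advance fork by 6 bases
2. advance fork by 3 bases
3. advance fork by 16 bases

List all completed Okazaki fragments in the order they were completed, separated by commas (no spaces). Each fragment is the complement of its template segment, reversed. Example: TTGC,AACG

Answer: TCTGTC,AAATTT,TGGGCT,CGCTTG

Derivation:
Step 1: advance 6 -> fork_pos = 0 + 6 = 6. Reached multiple(s) of 6: 6 -> fragment 1 completed (1 total).
Step 2: advance 3 -> fork_pos = 6 + 3 = 9. Next multiple of 6 is 12 (not reached); still 1 fragment(s).
Step 3: advance 16 -> fork_pos = 9 + 16 = 25. Reached multiple(s) of 6: 12, 18, 24 -> fragments 2-4 completed (4 total).
Final fork_pos = 25, so 4 fragment(s) are complete. Build each: template segment -> complement -> reverse.
Fragment 1: template[0:6] = GACAGA -> complement CTGTCT -> reversed TCTGTC
Fragment 2: template[6:12] = AAATTT -> complement TTTAAA -> reversed AAATTT
Fragment 3: template[12:18] = AGCCCA -> complement TCGGGT -> reversed TGGGCT
Fragment 4: template[18:24] = CAAGCG -> complement GTTCGC -> reversed CGCTTG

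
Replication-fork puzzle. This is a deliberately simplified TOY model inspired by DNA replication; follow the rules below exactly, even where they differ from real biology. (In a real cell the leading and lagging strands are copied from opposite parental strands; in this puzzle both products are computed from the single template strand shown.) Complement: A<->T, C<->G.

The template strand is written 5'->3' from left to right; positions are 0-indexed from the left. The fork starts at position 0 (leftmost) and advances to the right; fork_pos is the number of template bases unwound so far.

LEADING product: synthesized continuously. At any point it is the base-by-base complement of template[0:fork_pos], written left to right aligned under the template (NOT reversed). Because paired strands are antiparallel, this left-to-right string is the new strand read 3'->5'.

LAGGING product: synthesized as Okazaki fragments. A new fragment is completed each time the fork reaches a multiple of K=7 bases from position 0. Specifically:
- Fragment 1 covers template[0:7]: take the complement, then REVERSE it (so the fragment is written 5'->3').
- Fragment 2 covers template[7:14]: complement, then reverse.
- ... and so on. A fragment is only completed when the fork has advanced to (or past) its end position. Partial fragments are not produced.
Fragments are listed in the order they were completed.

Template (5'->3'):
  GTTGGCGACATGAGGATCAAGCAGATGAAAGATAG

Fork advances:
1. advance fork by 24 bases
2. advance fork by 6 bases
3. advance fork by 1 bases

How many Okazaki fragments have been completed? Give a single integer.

Answer: 4

Derivation:
Step 1: advance 24 -> fork_pos = 0 + 24 = 24. Reached multiple(s) of 7: 7, 14, 21 -> fragments 1-3 completed (3 total).
Step 2: advance 6 -> fork_pos = 24 + 6 = 30. Reached multiple(s) of 7: 28 -> fragment 4 completed (4 total).
Step 3: advance 1 -> fork_pos = 30 + 1 = 31. Next multiple of 7 is 35 (not reached); still 4 fragment(s).
Check: final fork_pos = 31; the multiples of 7 that are <= 31 are 7..28 -> 31 // 7 = 4 completed fragment(s).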